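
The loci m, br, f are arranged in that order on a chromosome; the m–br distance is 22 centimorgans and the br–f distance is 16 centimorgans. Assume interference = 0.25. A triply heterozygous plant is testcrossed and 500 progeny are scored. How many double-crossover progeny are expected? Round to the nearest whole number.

13

Map distances give recombination frequencies of 0.220 and 0.160 for the two intervals.
With interference 0.25 (so coincidence = 0.75), expected double-crossover frequency = 0.220 × 0.160 × 0.75 = 0.02640.
Expected number = 0.02640 × 500 = 13.20 ≈ 13.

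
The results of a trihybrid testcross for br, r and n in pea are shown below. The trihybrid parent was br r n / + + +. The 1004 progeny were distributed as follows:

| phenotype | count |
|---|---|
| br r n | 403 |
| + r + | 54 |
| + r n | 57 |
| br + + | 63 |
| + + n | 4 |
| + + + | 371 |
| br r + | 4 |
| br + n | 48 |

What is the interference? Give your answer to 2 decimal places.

The two rarest classes, br r + and + + n, are the double crossovers. Comparing them with the parentals, only the n allele has switched, so n is the middle locus and the order is r – n – br.
r–n: (102 + 8)/1004 = 0.1096; n–br: (120 + 8)/1004 = 0.1275.
Expected DCO frequency = 0.1096 × 0.1275 ≈ 0.01397; observed = 8/1004 ≈ 0.00797.
Coefficient of coincidence = 0.00797/0.01397 ≈ 0.57; interference = 1 − 0.57 = 0.43.

0.43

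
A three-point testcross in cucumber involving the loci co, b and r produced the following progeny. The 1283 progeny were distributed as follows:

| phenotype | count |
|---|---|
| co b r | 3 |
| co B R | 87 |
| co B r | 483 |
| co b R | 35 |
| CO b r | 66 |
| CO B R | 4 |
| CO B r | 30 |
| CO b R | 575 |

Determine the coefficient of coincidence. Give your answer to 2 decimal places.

The two most frequent reciprocal classes, co B r and CO b R, are the parental types, so the F1 was co B r / CO b R.
The two rarest classes, co b r and CO B R, are the double crossovers. Comparing them with the parentals, only the b allele has switched, so b is the middle locus and the order is r – b – co.
r–b: (153 + 7)/1283 = 0.1247; b–co: (65 + 7)/1283 = 0.0561.
Expected DCO frequency = 0.1247 × 0.0561 ≈ 0.00700; observed = 7/1283 ≈ 0.00546.
Coefficient of coincidence = 0.00546/0.00700 ≈ 0.78.

0.78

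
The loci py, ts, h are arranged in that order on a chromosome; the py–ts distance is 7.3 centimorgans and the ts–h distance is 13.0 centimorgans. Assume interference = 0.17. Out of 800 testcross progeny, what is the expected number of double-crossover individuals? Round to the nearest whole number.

Map distances give recombination frequencies of 0.073 and 0.130 for the two intervals.
With interference 0.17 (so coincidence = 0.83), expected double-crossover frequency = 0.073 × 0.130 × 0.83 = 0.00788.
Expected number = 0.00788 × 800 = 6.30 ≈ 6.

6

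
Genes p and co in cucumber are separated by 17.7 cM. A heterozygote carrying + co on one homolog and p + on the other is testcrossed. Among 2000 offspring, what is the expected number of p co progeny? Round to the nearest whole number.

A map distance of 17.7 cM corresponds to a recombination frequency of 0.177.
The F1 is + co / p +, so p co is a recombinant gamete class with expected frequency r/2 = 0.177/2 = 0.0885.
Expected number = 0.0885 × 2000 = 177.00 ≈ 177.

177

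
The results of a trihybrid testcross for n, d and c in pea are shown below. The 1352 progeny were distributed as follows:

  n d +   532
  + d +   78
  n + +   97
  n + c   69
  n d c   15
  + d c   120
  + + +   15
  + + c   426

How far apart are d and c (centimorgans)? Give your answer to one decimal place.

18.3 centimorgans

The two most frequent reciprocal classes, + + c and n d +, are the parental types, so the F1 was + + c / n d +.
The two rarest classes, + + + and n d c, are the double crossovers. Comparing them with the parentals, only the c allele has switched, so c is the middle locus and the order is d – c – n.
Crossovers in the d–c interval produce the single-crossover classes + d c and n + + (120 + 97 = 217) plus the double crossovers (30).
RF(d–c) = (217 + 30) / 1352 = 247/1352 = 0.1827 → 18.3 centimorgans.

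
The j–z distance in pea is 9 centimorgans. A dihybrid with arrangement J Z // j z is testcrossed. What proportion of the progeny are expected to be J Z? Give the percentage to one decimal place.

A map distance of 9 centimorgans corresponds to a recombination frequency of 0.090.
The F1 is J Z / j z, so J Z is a parental gamete class with expected frequency (1 − r)/2 = 0.910/2 = 0.4550.
That is 0.4550 = 45.5% of the progeny.

45.5%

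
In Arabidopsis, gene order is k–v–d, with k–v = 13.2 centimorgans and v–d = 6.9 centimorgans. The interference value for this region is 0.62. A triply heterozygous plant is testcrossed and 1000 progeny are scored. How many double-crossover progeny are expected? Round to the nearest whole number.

Map distances give recombination frequencies of 0.132 and 0.069 for the two intervals.
With interference 0.62 (so coincidence = 0.38), expected double-crossover frequency = 0.132 × 0.069 × 0.38 = 0.00346.
Expected number = 0.00346 × 1000 = 3.46 ≈ 3.

3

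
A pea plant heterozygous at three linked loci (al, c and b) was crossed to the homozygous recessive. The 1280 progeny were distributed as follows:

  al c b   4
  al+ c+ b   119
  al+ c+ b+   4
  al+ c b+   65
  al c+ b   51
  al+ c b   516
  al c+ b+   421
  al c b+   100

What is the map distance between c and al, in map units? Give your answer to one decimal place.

17.7 map units

The two most frequent reciprocal classes, al c+ b+ and al+ c b, are the parental types, so the F1 was al c+ b+ / al+ c b.
The two rarest classes, al+ c+ b+ and al c b, are the double crossovers. Comparing them with the parentals, only the al allele has switched, so al is the middle locus and the order is c – al – b.
Crossovers in the c–al interval produce the single-crossover classes al c b+ and al+ c+ b (100 + 119 = 219) plus the double crossovers (8).
RF(c–al) = (219 + 8) / 1280 = 227/1280 = 0.1773 → 17.7 map units.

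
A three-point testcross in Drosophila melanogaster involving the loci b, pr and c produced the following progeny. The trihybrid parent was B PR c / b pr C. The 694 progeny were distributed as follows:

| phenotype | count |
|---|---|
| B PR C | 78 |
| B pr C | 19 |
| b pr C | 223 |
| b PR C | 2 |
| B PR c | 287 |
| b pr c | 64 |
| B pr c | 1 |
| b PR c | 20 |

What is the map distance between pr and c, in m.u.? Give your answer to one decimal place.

The two rarest classes, B pr c and b PR C, are the double crossovers. Comparing them with the parentals, only the pr allele has switched, so pr is the middle locus and the order is c – pr – b.
Crossovers in the c–pr interval produce the single-crossover classes B PR C and b pr c (78 + 64 = 142) plus the double crossovers (3).
RF(c–pr) = (142 + 3) / 694 = 145/694 = 0.2089 → 20.9 m.u.

20.9 m.u.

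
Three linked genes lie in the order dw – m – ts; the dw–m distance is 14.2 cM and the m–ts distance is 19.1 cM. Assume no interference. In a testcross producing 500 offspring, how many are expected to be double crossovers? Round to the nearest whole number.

14

Map distances give recombination frequencies of 0.142 and 0.191 for the two intervals.
With no interference, expected double-crossover frequency = 0.142 × 0.191 = 0.02712.
Expected number = 0.02712 × 500 = 13.56 ≈ 14.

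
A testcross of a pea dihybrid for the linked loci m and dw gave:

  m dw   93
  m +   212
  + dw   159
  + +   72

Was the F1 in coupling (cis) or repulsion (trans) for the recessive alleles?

trans

The two most frequent classes are + dw (159) and m + (212); these are the parental (non-recombinant) types.
So the F1 carried + dw on one chromosome and m + on the other — the recessive alleles are on opposite chromosomes (trans / repulsion).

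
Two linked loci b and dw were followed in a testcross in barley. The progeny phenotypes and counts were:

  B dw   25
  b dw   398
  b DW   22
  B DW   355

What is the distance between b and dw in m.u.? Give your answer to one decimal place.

5.9 m.u.

The two most frequent classes, B DW (355) and b dw (398), are the parental types, so the F1 was B DW / b dw.
The recombinant classes are B dw and b DW: 25 + 22 = 47.
Recombination frequency = 47/800 = 0.0587 ≈ 5.9%, i.e. 5.9 m.u.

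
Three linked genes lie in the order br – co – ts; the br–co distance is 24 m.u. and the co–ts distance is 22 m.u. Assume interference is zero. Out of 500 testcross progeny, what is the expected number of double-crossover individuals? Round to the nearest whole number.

26

Map distances give recombination frequencies of 0.240 and 0.220 for the two intervals.
With no interference, expected double-crossover frequency = 0.240 × 0.220 = 0.05280.
Expected number = 0.05280 × 500 = 26.40 ≈ 26.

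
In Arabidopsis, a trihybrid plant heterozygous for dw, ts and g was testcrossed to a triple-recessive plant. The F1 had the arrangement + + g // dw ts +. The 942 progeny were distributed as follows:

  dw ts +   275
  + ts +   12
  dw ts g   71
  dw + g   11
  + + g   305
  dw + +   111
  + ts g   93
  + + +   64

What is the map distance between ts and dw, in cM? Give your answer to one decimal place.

24.1 cM

The two rarest classes, dw + g and + ts +, are the double crossovers. Comparing them with the parentals, only the dw allele has switched, so dw is the middle locus and the order is ts – dw – g.
Crossovers in the ts–dw interval produce the single-crossover classes + ts g and dw + + (93 + 111 = 204) plus the double crossovers (23).
RF(ts–dw) = (204 + 23) / 942 = 227/942 = 0.2410 → 24.1 cM.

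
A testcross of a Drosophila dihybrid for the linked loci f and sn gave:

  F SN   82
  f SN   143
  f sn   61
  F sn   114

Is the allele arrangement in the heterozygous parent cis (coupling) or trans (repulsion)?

The two most frequent classes are F sn (114) and f SN (143); these are the parental (non-recombinant) types.
So the F1 carried F sn on one chromosome and f SN on the other — the recessive alleles are on opposite chromosomes (trans / repulsion).

trans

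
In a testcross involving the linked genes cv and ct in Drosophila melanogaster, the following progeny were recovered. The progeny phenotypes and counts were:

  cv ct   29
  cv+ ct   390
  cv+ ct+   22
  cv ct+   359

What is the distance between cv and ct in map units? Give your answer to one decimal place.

The two most frequent classes, cv+ ct (390) and cv ct+ (359), are the parental types, so the F1 was cv+ ct / cv ct+.
The recombinant classes are cv+ ct+ and cv ct: 22 + 29 = 51.
Recombination frequency = 51/800 = 0.0638 ≈ 6.4%, i.e. 6.4 map units.

6.4 map units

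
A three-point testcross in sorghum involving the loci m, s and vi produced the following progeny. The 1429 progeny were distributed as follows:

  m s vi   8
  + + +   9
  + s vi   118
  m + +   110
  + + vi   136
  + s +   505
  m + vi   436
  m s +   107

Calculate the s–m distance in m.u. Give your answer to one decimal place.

18.2 m.u.

The two most frequent reciprocal classes, + s + and m + vi, are the parental types, so the F1 was + s + / m + vi.
The two rarest classes, + + + and m s vi, are the double crossovers. Comparing them with the parentals, only the s allele has switched, so s is the middle locus and the order is vi – s – m.
Crossovers in the s–m interval produce the single-crossover classes m s + and + + vi (107 + 136 = 243) plus the double crossovers (17).
RF(s–m) = (243 + 17) / 1429 = 260/1429 = 0.1819 → 18.2 m.u.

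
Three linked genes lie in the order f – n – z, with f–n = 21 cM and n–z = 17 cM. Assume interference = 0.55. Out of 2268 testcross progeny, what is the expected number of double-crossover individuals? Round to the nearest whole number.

36

Map distances give recombination frequencies of 0.210 and 0.170 for the two intervals.
With interference 0.55 (so coincidence = 0.45), expected double-crossover frequency = 0.210 × 0.170 × 0.45 = 0.01606.
Expected number = 0.01606 × 2268 = 36.44 ≈ 36.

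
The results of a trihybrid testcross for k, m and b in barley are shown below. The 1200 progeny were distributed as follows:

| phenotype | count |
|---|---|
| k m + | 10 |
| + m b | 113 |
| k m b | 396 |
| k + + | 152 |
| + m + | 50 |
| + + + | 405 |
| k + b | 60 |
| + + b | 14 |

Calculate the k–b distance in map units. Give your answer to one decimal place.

24.1 map units

The two most frequent reciprocal classes, + + + and k m b, are the parental types, so the F1 was + + + / k m b.
The two rarest classes, + + b and k m +, are the double crossovers. Comparing them with the parentals, only the b allele has switched, so b is the middle locus and the order is m – b – k.
Crossovers in the b–k interval produce the single-crossover classes k + + and + m b (152 + 113 = 265) plus the double crossovers (24).
RF(b–k) = (265 + 24) / 1200 = 289/1200 = 0.2408 → 24.1 map units.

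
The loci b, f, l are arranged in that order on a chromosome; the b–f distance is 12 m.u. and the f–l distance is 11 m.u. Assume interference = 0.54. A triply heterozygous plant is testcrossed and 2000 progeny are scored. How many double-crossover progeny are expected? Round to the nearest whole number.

12

Map distances give recombination frequencies of 0.120 and 0.110 for the two intervals.
With interference 0.54 (so coincidence = 0.46), expected double-crossover frequency = 0.120 × 0.110 × 0.46 = 0.00607.
Expected number = 0.00607 × 2000 = 12.14 ≈ 12.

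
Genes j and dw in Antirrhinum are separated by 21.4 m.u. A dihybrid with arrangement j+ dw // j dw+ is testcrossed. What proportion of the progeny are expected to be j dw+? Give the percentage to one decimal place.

A map distance of 21.4 m.u. corresponds to a recombination frequency of 0.214.
The F1 is j+ dw / j dw+, so j dw+ is a parental gamete class with expected frequency (1 − r)/2 = 0.786/2 = 0.3930.
That is 0.3930 = 39.3% of the progeny.

39.3%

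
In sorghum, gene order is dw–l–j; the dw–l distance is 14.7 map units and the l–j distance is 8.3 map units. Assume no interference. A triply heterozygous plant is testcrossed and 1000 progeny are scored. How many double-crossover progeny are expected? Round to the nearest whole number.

Map distances give recombination frequencies of 0.147 and 0.083 for the two intervals.
With no interference, expected double-crossover frequency = 0.147 × 0.083 = 0.01220.
Expected number = 0.01220 × 1000 = 12.20 ≈ 12.

12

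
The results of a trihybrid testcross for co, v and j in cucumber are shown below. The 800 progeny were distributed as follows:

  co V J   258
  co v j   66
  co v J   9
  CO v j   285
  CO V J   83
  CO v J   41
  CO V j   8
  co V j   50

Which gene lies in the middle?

The two most frequent reciprocal classes, CO v j and co V J, are the parental types, so the F1 was CO v j / co V J.
The two rarest classes, CO V j and co v J, are the double crossovers. Comparing them with the parentals, only the v allele has switched, so v is the middle locus and the order is j – v – co.

v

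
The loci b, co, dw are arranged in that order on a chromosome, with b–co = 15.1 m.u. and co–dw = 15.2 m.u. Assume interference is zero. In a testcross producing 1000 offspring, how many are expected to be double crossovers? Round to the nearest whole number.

Map distances give recombination frequencies of 0.151 and 0.152 for the two intervals.
With no interference, expected double-crossover frequency = 0.151 × 0.152 = 0.02295.
Expected number = 0.02295 × 1000 = 22.95 ≈ 23.

23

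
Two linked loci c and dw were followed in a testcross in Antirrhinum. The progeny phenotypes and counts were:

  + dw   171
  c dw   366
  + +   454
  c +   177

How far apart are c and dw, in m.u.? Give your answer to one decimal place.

29.8 m.u.

The two most frequent classes, + + (454) and c dw (366), are the parental types, so the F1 was + + / c dw.
The recombinant classes are + dw and c +: 171 + 177 = 348.
Recombination frequency = 348/1168 = 0.2979 ≈ 29.8%, i.e. 29.8 m.u.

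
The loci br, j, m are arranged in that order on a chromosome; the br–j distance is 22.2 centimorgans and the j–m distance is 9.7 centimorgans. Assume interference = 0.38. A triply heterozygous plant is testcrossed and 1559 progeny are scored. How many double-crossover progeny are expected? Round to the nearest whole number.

21

Map distances give recombination frequencies of 0.222 and 0.097 for the two intervals.
With interference 0.38 (so coincidence = 0.62), expected double-crossover frequency = 0.222 × 0.097 × 0.62 = 0.01335.
Expected number = 0.01335 × 1559 = 20.81 ≈ 21.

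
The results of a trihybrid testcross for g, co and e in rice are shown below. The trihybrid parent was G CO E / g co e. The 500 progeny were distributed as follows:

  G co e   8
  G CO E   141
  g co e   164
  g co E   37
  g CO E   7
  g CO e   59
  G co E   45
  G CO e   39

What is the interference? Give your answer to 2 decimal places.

The two rarest classes, g CO E and G co e, are the double crossovers. Comparing them with the parentals, only the g allele has switched, so g is the middle locus and the order is e – g – co.
e–g: (76 + 15)/500 = 0.1820; g–co: (104 + 15)/500 = 0.2380.
Expected DCO frequency = 0.1820 × 0.2380 ≈ 0.04332; observed = 15/500 ≈ 0.03000.
Coefficient of coincidence = 0.03000/0.04332 ≈ 0.69; interference = 1 − 0.69 = 0.31.

0.31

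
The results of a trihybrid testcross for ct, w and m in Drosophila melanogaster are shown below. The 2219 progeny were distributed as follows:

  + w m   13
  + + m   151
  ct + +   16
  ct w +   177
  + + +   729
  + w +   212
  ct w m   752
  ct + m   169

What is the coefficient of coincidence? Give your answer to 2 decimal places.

The two most frequent reciprocal classes, + + + and ct w m, are the parental types, so the F1 was + + + / ct w m.
The two rarest classes, ct + + and + w m, are the double crossovers. Comparing them with the parentals, only the ct allele has switched, so ct is the middle locus and the order is w – ct – m.
w–ct: (381 + 29)/2219 = 0.1848; ct–m: (328 + 29)/2219 = 0.1609.
Expected DCO frequency = 0.1848 × 0.1609 ≈ 0.02973; observed = 29/2219 ≈ 0.01307.
Coefficient of coincidence = 0.01307/0.02973 ≈ 0.44.

0.44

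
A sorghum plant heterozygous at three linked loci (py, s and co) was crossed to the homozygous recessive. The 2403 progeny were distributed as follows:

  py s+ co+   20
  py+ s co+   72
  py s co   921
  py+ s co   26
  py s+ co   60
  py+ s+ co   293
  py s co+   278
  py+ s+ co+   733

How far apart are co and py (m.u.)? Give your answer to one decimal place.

25.7 m.u.

The two most frequent reciprocal classes, py+ s+ co+ and py s co, are the parental types, so the F1 was py+ s+ co+ / py s co.
The two rarest classes, py s+ co+ and py+ s co, are the double crossovers. Comparing them with the parentals, only the py allele has switched, so py is the middle locus and the order is s – py – co.
Crossovers in the py–co interval produce the single-crossover classes py+ s+ co and py s co+ (293 + 278 = 571) plus the double crossovers (46).
RF(py–co) = (571 + 46) / 2403 = 617/2403 = 0.2568 → 25.7 m.u.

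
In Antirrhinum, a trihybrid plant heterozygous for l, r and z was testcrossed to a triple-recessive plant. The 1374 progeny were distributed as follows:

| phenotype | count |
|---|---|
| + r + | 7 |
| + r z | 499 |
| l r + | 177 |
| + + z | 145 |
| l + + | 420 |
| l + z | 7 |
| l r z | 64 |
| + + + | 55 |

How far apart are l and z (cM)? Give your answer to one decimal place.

The two most frequent reciprocal classes, l + + and + r z, are the parental types, so the F1 was l + + / + r z.
The two rarest classes, l + z and + r +, are the double crossovers. Comparing them with the parentals, only the z allele has switched, so z is the middle locus and the order is l – z – r.
Crossovers in the l–z interval produce the single-crossover classes + + + and l r z (55 + 64 = 119) plus the double crossovers (14).
RF(l–z) = (119 + 14) / 1374 = 133/1374 = 0.0968 → 9.7 cM.

9.7 cM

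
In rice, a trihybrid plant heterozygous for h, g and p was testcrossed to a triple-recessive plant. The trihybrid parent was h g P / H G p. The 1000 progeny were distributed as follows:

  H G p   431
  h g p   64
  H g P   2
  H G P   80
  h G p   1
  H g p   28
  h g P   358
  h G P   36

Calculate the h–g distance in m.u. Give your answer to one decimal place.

6.7 m.u.

The two rarest classes, H g P and h G p, are the double crossovers. Comparing them with the parentals, only the h allele has switched, so h is the middle locus and the order is p – h – g.
Crossovers in the h–g interval produce the single-crossover classes h G P and H g p (36 + 28 = 64) plus the double crossovers (3).
RF(h–g) = (64 + 3) / 1000 = 67/1000 = 0.0670 → 6.7 m.u.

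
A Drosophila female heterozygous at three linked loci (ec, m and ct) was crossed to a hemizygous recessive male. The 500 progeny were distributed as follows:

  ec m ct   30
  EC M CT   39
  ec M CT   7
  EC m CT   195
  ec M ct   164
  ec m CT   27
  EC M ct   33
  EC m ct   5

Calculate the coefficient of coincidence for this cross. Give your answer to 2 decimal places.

1.03

The two most frequent reciprocal classes, EC m CT and ec M ct, are the parental types, so the F1 was EC m CT / ec M ct.
The two rarest classes, EC m ct and ec M CT, are the double crossovers. Comparing them with the parentals, only the ct allele has switched, so ct is the middle locus and the order is m – ct – ec.
m–ct: (69 + 12)/500 = 0.1620; ct–ec: (60 + 12)/500 = 0.1440.
Expected DCO frequency = 0.1620 × 0.1440 ≈ 0.02333; observed = 12/500 ≈ 0.02400.
Coefficient of coincidence = 0.02400/0.02333 ≈ 1.03.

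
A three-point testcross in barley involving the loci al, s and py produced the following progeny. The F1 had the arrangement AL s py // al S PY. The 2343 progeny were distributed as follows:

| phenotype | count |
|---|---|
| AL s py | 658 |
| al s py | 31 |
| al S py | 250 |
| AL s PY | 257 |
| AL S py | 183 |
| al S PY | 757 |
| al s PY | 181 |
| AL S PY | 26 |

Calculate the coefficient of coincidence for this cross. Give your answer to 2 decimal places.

The two rarest classes, al s py and AL S PY, are the double crossovers. Comparing them with the parentals, only the al allele has switched, so al is the middle locus and the order is s – al – py.
s–al: (364 + 57)/2343 = 0.1797; al–py: (507 + 57)/2343 = 0.2407.
Expected DCO frequency = 0.1797 × 0.2407 ≈ 0.04325; observed = 57/2343 ≈ 0.02433.
Coefficient of coincidence = 0.02433/0.04325 ≈ 0.56.

0.56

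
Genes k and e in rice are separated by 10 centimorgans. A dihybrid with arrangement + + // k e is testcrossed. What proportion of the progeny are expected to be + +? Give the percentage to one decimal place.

45.0%

A map distance of 10 centimorgans corresponds to a recombination frequency of 0.100.
The F1 is + + / k e, so + + is a parental gamete class with expected frequency (1 − r)/2 = 0.900/2 = 0.4500.
That is 0.4500 = 45.0% of the progeny.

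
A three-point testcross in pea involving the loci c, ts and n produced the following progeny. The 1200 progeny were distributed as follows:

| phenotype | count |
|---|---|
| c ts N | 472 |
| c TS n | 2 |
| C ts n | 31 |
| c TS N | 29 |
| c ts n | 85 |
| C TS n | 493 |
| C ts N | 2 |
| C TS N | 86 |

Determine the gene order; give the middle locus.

The two most frequent reciprocal classes, C TS n and c ts N, are the parental types, so the F1 was C TS n / c ts N.
The two rarest classes, c TS n and C ts N, are the double crossovers. Comparing them with the parentals, only the c allele has switched, so c is the middle locus and the order is n – c – ts.

c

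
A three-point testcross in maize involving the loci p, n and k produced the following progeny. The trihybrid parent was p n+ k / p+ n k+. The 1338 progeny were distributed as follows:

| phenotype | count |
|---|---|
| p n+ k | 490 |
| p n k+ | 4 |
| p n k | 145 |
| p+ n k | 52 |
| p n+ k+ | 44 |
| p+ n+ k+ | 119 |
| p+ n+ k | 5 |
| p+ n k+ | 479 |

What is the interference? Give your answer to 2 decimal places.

The two rarest classes, p+ n+ k and p n k+, are the double crossovers. Comparing them with the parentals, only the p allele has switched, so p is the middle locus and the order is k – p – n.
k–p: (96 + 9)/1338 = 0.0785; p–n: (264 + 9)/1338 = 0.2040.
Expected DCO frequency = 0.0785 × 0.2040 ≈ 0.01601; observed = 9/1338 ≈ 0.00673.
Coefficient of coincidence = 0.00673/0.01601 ≈ 0.42; interference = 1 − 0.42 = 0.58.

0.58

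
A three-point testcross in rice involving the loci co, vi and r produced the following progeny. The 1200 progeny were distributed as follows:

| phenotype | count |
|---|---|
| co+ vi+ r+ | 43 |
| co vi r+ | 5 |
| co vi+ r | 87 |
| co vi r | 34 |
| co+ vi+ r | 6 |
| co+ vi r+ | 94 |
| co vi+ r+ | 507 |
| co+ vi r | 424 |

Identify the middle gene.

vi

The two most frequent reciprocal classes, co vi+ r+ and co+ vi r, are the parental types, so the F1 was co vi+ r+ / co+ vi r.
The two rarest classes, co vi r+ and co+ vi+ r, are the double crossovers. Comparing them with the parentals, only the vi allele has switched, so vi is the middle locus and the order is r – vi – co.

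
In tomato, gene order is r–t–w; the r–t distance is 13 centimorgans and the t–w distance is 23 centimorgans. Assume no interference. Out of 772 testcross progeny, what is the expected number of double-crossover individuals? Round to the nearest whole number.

Map distances give recombination frequencies of 0.130 and 0.230 for the two intervals.
With no interference, expected double-crossover frequency = 0.130 × 0.230 = 0.02990.
Expected number = 0.02990 × 772 = 23.08 ≈ 23.

23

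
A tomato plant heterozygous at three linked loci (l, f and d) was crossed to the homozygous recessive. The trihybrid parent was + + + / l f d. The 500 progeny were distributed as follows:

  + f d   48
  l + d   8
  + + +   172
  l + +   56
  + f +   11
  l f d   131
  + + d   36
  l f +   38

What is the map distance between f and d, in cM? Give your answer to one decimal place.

The two rarest classes, + f + and l + d, are the double crossovers. Comparing them with the parentals, only the f allele has switched, so f is the middle locus and the order is d – f – l.
Crossovers in the d–f interval produce the single-crossover classes + + d and l f + (36 + 38 = 74) plus the double crossovers (19).
RF(d–f) = (74 + 19) / 500 = 93/500 = 0.1860 → 18.6 cM.

18.6 cM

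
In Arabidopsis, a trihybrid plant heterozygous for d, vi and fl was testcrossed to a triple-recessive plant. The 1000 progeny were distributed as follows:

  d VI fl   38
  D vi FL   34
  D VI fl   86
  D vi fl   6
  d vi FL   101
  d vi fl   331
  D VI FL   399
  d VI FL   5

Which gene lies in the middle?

The two most frequent reciprocal classes, D VI FL and d vi fl, are the parental types, so the F1 was D VI FL / d vi fl.
The two rarest classes, d VI FL and D vi fl, are the double crossovers. Comparing them with the parentals, only the d allele has switched, so d is the middle locus and the order is fl – d – vi.

d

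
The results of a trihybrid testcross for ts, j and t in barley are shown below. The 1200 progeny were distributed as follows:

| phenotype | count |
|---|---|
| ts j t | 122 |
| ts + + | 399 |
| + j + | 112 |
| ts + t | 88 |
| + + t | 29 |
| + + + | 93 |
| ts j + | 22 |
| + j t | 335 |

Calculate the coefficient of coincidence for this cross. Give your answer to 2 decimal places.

0.92

The two most frequent reciprocal classes, ts + + and + j t, are the parental types, so the F1 was ts + + / + j t.
The two rarest classes, ts j + and + + t, are the double crossovers. Comparing them with the parentals, only the j allele has switched, so j is the middle locus and the order is ts – j – t.
ts–j: (215 + 51)/1200 = 0.2217; j–t: (200 + 51)/1200 = 0.2092.
Expected DCO frequency = 0.2217 × 0.2092 ≈ 0.04638; observed = 51/1200 ≈ 0.04250.
Coefficient of coincidence = 0.04250/0.04638 ≈ 0.92.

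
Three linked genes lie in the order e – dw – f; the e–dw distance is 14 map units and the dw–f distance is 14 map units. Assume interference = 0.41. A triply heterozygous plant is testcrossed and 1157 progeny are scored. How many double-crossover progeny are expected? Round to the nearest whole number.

13

Map distances give recombination frequencies of 0.140 and 0.140 for the two intervals.
With interference 0.41 (so coincidence = 0.59), expected double-crossover frequency = 0.140 × 0.140 × 0.59 = 0.01156.
Expected number = 0.01156 × 1157 = 13.38 ≈ 13.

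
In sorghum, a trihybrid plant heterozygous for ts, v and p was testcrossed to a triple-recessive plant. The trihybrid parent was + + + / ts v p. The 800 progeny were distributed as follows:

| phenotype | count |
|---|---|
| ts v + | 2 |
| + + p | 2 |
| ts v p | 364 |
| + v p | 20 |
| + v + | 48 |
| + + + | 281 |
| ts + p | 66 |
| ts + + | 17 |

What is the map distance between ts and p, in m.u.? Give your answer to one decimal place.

The two rarest classes, + + p and ts v +, are the double crossovers. Comparing them with the parentals, only the p allele has switched, so p is the middle locus and the order is v – p – ts.
Crossovers in the p–ts interval produce the single-crossover classes ts + + and + v p (17 + 20 = 37) plus the double crossovers (4).
RF(p–ts) = (37 + 4) / 800 = 41/800 = 0.0512 → 5.1 m.u.

5.1 m.u.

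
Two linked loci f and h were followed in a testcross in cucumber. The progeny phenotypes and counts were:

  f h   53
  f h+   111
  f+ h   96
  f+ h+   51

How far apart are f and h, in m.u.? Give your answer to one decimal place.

33.4 m.u.

The two most frequent classes, f+ h (96) and f h+ (111), are the parental types, so the F1 was f+ h / f h+.
The recombinant classes are f+ h+ and f h: 51 + 53 = 104.
Recombination frequency = 104/311 = 0.3344 ≈ 33.4%, i.e. 33.4 m.u.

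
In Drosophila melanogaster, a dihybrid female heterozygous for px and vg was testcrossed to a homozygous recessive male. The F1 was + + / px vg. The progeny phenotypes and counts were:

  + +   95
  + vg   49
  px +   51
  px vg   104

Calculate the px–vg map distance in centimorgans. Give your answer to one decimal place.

The recombinant classes are + vg and px +: 49 + 51 = 100.
Recombination frequency = 100/299 = 0.3344 ≈ 33.4%, i.e. 33.4 centimorgans.

33.4 centimorgans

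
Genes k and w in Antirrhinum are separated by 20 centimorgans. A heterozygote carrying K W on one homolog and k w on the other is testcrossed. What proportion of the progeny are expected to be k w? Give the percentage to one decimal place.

A map distance of 20 centimorgans corresponds to a recombination frequency of 0.200.
The F1 is K W / k w, so k w is a parental gamete class with expected frequency (1 − r)/2 = 0.800/2 = 0.4000.
That is 0.4000 = 40.0% of the progeny.

40.0%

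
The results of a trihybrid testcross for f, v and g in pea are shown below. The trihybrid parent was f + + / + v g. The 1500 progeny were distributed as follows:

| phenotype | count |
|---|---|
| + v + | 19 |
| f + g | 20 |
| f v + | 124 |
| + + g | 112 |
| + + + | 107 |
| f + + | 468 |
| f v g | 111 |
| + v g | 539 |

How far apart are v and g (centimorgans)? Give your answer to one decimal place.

The two rarest classes, f + g and + v +, are the double crossovers. Comparing them with the parentals, only the g allele has switched, so g is the middle locus and the order is f – g – v.
Crossovers in the g–v interval produce the single-crossover classes f v + and + + g (124 + 112 = 236) plus the double crossovers (39).
RF(g–v) = (236 + 39) / 1500 = 275/1500 = 0.1833 → 18.3 centimorgans.

18.3 centimorgans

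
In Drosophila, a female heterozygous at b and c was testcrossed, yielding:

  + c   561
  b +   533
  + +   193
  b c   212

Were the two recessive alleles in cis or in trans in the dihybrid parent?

The two most frequent classes are + c (561) and b + (533); these are the parental (non-recombinant) types.
So the F1 carried + c on one chromosome and b + on the other — the recessive alleles are on opposite chromosomes (trans / repulsion).

trans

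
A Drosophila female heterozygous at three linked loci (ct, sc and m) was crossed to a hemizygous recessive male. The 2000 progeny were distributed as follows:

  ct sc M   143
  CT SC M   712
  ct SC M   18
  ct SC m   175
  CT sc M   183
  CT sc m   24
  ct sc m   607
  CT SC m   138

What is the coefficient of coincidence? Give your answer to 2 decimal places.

The two most frequent reciprocal classes, ct sc m and CT SC M, are the parental types, so the F1 was ct sc m / CT SC M.
The two rarest classes, CT sc m and ct SC M, are the double crossovers. Comparing them with the parentals, only the ct allele has switched, so ct is the middle locus and the order is sc – ct – m.
sc–ct: (358 + 42)/2000 = 0.2000; ct–m: (281 + 42)/2000 = 0.1615.
Expected DCO frequency = 0.2000 × 0.1615 ≈ 0.03230; observed = 42/2000 ≈ 0.02100.
Coefficient of coincidence = 0.02100/0.03230 ≈ 0.65.

0.65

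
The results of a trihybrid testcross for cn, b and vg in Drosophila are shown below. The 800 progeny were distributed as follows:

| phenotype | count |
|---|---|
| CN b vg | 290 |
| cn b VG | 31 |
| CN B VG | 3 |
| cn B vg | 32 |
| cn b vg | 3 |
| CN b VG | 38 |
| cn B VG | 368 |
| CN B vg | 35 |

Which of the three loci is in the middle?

cn

The two most frequent reciprocal classes, cn B VG and CN b vg, are the parental types, so the F1 was cn B VG / CN b vg.
The two rarest classes, CN B VG and cn b vg, are the double crossovers. Comparing them with the parentals, only the cn allele has switched, so cn is the middle locus and the order is b – cn – vg.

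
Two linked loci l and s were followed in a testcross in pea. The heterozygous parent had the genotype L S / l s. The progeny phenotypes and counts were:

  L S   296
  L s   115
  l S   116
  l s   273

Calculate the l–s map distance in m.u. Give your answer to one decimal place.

The recombinant classes are L s and l S: 115 + 116 = 231.
Recombination frequency = 231/800 = 0.2888 ≈ 28.9%, i.e. 28.9 m.u.

28.9 m.u.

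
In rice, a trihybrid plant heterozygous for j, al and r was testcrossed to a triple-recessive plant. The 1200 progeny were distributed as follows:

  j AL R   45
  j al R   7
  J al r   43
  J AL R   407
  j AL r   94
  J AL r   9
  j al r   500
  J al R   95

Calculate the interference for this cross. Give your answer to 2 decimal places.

The two most frequent reciprocal classes, j al r and J AL R, are the parental types, so the F1 was j al r / J AL R.
The two rarest classes, j al R and J AL r, are the double crossovers. Comparing them with the parentals, only the r allele has switched, so r is the middle locus and the order is j – r – al.
j–r: (88 + 16)/1200 = 0.0867; r–al: (189 + 16)/1200 = 0.1708.
Expected DCO frequency = 0.0867 × 0.1708 ≈ 0.01481; observed = 16/1200 ≈ 0.01333.
Coefficient of coincidence = 0.01333/0.01481 ≈ 0.90; interference = 1 − 0.90 = 0.10.

0.10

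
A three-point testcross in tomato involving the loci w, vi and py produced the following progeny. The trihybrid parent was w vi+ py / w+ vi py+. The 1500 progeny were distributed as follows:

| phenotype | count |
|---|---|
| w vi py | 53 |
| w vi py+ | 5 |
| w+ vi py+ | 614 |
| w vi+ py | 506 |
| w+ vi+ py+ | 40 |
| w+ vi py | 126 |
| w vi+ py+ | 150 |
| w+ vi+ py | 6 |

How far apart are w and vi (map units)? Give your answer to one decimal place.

The two rarest classes, w+ vi+ py and w vi py+, are the double crossovers. Comparing them with the parentals, only the w allele has switched, so w is the middle locus and the order is vi – w – py.
Crossovers in the vi–w interval produce the single-crossover classes w vi py and w+ vi+ py+ (53 + 40 = 93) plus the double crossovers (11).
RF(vi–w) = (93 + 11) / 1500 = 104/1500 = 0.0693 → 6.9 map units.

6.9 map units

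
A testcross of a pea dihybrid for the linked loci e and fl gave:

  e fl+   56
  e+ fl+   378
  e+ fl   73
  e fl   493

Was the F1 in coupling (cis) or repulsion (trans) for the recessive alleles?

The two most frequent classes are e+ fl+ (378) and e fl (493); these are the parental (non-recombinant) types.
So the F1 carried e+ fl+ on one chromosome and e fl on the other — the recessive alleles are on the same chromosome (cis / coupling).

cis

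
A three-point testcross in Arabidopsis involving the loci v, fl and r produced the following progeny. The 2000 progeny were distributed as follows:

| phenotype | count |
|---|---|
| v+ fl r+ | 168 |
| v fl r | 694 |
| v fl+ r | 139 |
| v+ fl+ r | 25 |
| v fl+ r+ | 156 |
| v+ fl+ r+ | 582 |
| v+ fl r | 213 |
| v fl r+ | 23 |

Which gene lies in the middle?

The two most frequent reciprocal classes, v+ fl+ r+ and v fl r, are the parental types, so the F1 was v+ fl+ r+ / v fl r.
The two rarest classes, v+ fl+ r and v fl r+, are the double crossovers. Comparing them with the parentals, only the r allele has switched, so r is the middle locus and the order is fl – r – v.

r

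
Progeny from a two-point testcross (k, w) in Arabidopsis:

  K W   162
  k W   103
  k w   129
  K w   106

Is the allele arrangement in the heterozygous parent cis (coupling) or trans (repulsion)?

cis

The two most frequent classes are K W (162) and k w (129); these are the parental (non-recombinant) types.
So the F1 carried K W on one chromosome and k w on the other — the recessive alleles are on the same chromosome (cis / coupling).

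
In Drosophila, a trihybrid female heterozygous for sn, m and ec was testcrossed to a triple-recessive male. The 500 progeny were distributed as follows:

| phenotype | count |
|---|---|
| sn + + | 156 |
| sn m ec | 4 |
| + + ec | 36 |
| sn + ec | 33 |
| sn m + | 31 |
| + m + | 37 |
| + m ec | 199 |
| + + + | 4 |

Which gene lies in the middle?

sn

The two most frequent reciprocal classes, + m ec and sn + +, are the parental types, so the F1 was + m ec / sn + +.
The two rarest classes, sn m ec and + + +, are the double crossovers. Comparing them with the parentals, only the sn allele has switched, so sn is the middle locus and the order is m – sn – ec.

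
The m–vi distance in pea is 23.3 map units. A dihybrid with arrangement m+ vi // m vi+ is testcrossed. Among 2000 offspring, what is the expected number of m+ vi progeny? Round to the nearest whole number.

A map distance of 23.3 map units corresponds to a recombination frequency of 0.233.
The F1 is m+ vi / m vi+, so m+ vi is a parental gamete class with expected frequency (1 − r)/2 = 0.767/2 = 0.3835.
Expected number = 0.3835 × 2000 = 767.00 ≈ 767.

767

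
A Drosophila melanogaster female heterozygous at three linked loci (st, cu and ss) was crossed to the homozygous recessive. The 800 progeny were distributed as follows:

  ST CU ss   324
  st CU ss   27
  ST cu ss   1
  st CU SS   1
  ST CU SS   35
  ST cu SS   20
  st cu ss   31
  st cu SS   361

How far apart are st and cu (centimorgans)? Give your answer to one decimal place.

6.1 centimorgans

The two most frequent reciprocal classes, ST CU ss and st cu SS, are the parental types, so the F1 was ST CU ss / st cu SS.
The two rarest classes, ST cu ss and st CU SS, are the double crossovers. Comparing them with the parentals, only the cu allele has switched, so cu is the middle locus and the order is ss – cu – st.
Crossovers in the cu–st interval produce the single-crossover classes st CU ss and ST cu SS (27 + 20 = 47) plus the double crossovers (2).
RF(cu–st) = (47 + 2) / 800 = 49/800 = 0.0612 → 6.1 centimorgans.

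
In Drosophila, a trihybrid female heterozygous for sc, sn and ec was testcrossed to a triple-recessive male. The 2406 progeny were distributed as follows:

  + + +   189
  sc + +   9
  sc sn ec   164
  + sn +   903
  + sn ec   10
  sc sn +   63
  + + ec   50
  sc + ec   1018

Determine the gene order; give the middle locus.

The two most frequent reciprocal classes, + sn + and sc + ec, are the parental types, so the F1 was + sn + / sc + ec.
The two rarest classes, + sn ec and sc + +, are the double crossovers. Comparing them with the parentals, only the ec allele has switched, so ec is the middle locus and the order is sn – ec – sc.

ec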